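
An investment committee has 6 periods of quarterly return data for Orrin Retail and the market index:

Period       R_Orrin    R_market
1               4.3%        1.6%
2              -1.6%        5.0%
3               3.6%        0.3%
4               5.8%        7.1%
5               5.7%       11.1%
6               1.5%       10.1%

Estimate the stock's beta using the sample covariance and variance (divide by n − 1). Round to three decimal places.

0.065

Mean R_i = (4.3 − 1.6 + 3.6 + 5.8 + 5.7 + 1.5) / 6 = 3.2167%
Mean R_m = (1.6 + 5.0 + 0.3 + 7.1 + 11.1 + 10.1) / 6 = 5.8667%
Σ(R_i − R̄_i)(R_m − R̄_m) = 6.3333  ⇒  Cov = 6.3333 / 5 = 1.2667
Σ(R_m − R̄_m)² = 96.7733  ⇒  Var(R_m) = 96.7733 / 5 = 19.3547
β = Cov / Var(R_m) = 1.2667 / 19.3547 = 0.0654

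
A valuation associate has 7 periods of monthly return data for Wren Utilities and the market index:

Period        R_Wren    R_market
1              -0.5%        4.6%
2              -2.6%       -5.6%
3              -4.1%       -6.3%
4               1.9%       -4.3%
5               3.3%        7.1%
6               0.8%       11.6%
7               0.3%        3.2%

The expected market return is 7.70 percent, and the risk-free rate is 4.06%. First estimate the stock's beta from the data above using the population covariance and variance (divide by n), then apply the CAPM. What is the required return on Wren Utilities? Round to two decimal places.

Mean R_i = (-0.5 − 2.6 − 4.1 + 1.9 + 3.3 + 0.8 + 0.3) / 7 = -0.1286%
Mean R_m = (4.6 − 5.6 − 6.3 − 4.3 + 7.1 + 11.6 + 3.2) / 7 = 1.4714%
Σ(R_i − R̄_i)(R_m − R̄_m) = 64.9143  ⇒  Cov = 64.9143 / 7 = 9.2735
Σ(R_m − R̄_m)² = 290.7543  ⇒  Var(R_m) = 290.7543 / 7 = 41.5363
β = Cov / Var(R_m) = 9.2735 / 41.5363 = 0.2233
MRP = 7.70% − 4.06% = 3.64%
E(R) = R_f + β × MRP = 4.06% + 0.2233 × 3.64% = 4.87%

4.87%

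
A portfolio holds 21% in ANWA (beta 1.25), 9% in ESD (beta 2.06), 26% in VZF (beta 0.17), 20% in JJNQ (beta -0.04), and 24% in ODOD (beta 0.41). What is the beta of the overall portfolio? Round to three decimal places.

0.583

β_P = Σ w_i β_i = 0.21×1.25 + 0.09×2.06 + 0.26×0.17 + 0.20×-0.04 + 0.24×0.41 = 0.5825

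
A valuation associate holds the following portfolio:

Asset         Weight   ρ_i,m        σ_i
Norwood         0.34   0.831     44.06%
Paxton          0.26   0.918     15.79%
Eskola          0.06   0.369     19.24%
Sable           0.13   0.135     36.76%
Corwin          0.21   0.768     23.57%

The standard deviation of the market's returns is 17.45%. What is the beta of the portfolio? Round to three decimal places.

1.209

β_Norwood = 0.831 × 44.06% / 17.45% = 2.0982
β_Paxton = 0.918 × 15.79% / 17.45% = 0.8307
β_Eskola = 0.369 × 19.24% / 17.45% = 0.4069
β_Sable = 0.135 × 36.76% / 17.45% = 0.2844
β_Corwin = 0.768 × 23.57% / 17.45% = 1.0374
β_P = Σ w_i β_i = 0.34×2.0982 + 0.26×0.8307 + 0.06×0.4069 + 0.13×0.2844 + 0.21×1.0374 = 1.2086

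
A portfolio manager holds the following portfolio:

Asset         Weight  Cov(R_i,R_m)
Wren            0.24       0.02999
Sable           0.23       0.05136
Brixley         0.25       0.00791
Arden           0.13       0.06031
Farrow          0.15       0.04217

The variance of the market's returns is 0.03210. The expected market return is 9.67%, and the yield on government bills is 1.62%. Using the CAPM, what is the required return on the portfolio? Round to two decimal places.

10.44%

β_Wren = 0.02999 / 0.03210 = 0.9343
β_Sable = 0.05136 / 0.03210 = 1.6000
β_Brixley = 0.00791 / 0.03210 = 0.2464
β_Arden = 0.06031 / 0.03210 = 1.8788
β_Farrow = 0.04217 / 0.03210 = 1.3137
β_P = Σ w_i β_i = 0.24×0.9343 + 0.23×1.6000 + 0.25×0.2464 + 0.13×1.8788 + 0.15×1.3137 = 1.0951
MRP = 9.67% − 1.62% = 8.05%
E(R_P) = R_f + β_P × MRP = 1.62% + 1.0951 × 8.05% = 10.44%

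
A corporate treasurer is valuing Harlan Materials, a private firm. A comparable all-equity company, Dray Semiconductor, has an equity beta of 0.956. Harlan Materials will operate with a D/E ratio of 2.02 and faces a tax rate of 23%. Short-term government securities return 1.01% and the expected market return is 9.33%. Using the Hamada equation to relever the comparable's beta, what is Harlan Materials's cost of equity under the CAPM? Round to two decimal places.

21.34%

β_L = β_U × [1 + (1 − t)(D/E)] = 0.956 × [1 + (1 − 0.23) × 2.02]
    = 0.956 × [1 + 0.77 × 2.02] = 0.956 × 2.5554 = 2.4430
MRP = 9.33% − 1.01% = 8.32%
E(R) = R_f + β_L × MRP = 1.01% + 2.4430 × 8.32% = 21.34%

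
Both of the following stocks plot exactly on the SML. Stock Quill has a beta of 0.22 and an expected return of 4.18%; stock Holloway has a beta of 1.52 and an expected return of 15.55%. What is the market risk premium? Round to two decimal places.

Both satisfy E(R) = R_f + β·MRP, so the slope of the SML is
MRP = (15.55% − 4.18%) / (1.52 − 0.22) = 11.37% / 1.30 = 8.7462%

8.75%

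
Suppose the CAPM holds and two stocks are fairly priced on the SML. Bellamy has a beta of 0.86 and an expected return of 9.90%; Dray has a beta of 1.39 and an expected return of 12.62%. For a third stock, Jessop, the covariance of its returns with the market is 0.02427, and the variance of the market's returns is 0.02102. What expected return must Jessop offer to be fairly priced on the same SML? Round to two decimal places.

MRP = (12.62% − 9.90%) / (1.39 − 0.86) = 5.1321%
R_f = 9.90% − 0.86 × 5.1321% = 5.4864%
β_Jessop = Cov / Var(R_m) = 0.02427 / 0.02102 = 1.1546
E(R_Jessop) = R_f + β × MRP = 5.4864% + 1.1546 × 5.1321% = 11.41%

11.41%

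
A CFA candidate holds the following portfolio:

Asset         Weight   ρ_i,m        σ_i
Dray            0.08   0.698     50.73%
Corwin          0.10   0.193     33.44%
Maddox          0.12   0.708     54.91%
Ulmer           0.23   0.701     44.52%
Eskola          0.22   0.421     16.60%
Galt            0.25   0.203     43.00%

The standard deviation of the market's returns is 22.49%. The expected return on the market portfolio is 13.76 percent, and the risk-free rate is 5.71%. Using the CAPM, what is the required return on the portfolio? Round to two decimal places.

β_Dray = 0.698 × 50.73% / 22.49% = 1.5745
β_Corwin = 0.193 × 33.44% / 22.49% = 0.2870
β_Maddox = 0.708 × 54.91% / 22.49% = 1.7286
β_Ulmer = 0.701 × 44.52% / 22.49% = 1.3877
β_Eskola = 0.421 × 16.60% / 22.49% = 0.3107
β_Galt = 0.203 × 43.00% / 22.49% = 0.3881
β_P = Σ w_i β_i = 0.08×1.5745 + 0.10×0.2870 + 0.12×1.7286 + 0.23×1.3877 + 0.22×0.3107 + 0.25×0.3881 = 0.8466
MRP = 13.76% − 5.71% = 8.05%
E(R_P) = R_f + β_P × MRP = 5.71% + 0.8466 × 8.05% = 12.53%

12.53%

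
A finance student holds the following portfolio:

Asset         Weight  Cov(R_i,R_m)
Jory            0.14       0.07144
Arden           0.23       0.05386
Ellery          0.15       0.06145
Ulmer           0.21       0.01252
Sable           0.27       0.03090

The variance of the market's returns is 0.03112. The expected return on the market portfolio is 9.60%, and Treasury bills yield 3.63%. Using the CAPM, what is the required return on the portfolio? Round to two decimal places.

β_Jory = 0.07144 / 0.03112 = 2.2956
β_Arden = 0.05386 / 0.03112 = 1.7307
β_Ellery = 0.06145 / 0.03112 = 1.9746
β_Ulmer = 0.01252 / 0.03112 = 0.4023
β_Sable = 0.03090 / 0.03112 = 0.9929
β_P = Σ w_i β_i = 0.14×2.2956 + 0.23×1.7307 + 0.15×1.9746 + 0.21×0.4023 + 0.27×0.9929 = 1.3682
MRP = 9.60% − 3.63% = 5.97%
E(R_P) = R_f + β_P × MRP = 3.63% + 1.3682 × 5.97% = 11.80%

11.80%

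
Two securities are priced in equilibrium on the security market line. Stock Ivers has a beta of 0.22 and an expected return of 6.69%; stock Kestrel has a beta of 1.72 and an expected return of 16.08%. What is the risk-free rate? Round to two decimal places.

Both satisfy E(R) = R_f + β·MRP, so the slope of the SML is
MRP = (16.08% − 6.69%) / (1.72 − 0.22) = 9.39% / 1.50 = 6.2600%
R_f = E(R_Ivers) − β_Ivers·MRP = 6.69% − 0.22 × 6.2600% = 5.3128%

5.31%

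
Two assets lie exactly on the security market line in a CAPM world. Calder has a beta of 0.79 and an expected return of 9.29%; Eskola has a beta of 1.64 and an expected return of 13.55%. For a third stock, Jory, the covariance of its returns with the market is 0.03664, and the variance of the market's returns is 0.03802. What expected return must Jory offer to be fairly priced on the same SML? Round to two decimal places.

MRP = (13.55% − 9.29%) / (1.64 − 0.79) = 5.0118%
R_f = 9.29% − 0.79 × 5.0118% = 5.3307%
β_Jory = Cov / Var(R_m) = 0.03664 / 0.03802 = 0.9637
E(R_Jory) = R_f + β × MRP = 5.3307% + 0.9637 × 5.0118% = 10.16%

10.16%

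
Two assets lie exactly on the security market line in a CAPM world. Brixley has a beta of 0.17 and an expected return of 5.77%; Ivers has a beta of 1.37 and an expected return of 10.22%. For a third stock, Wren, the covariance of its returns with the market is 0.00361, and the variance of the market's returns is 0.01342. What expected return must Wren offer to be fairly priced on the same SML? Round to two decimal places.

MRP = (10.22% − 5.77%) / (1.37 − 0.17) = 3.7083%
R_f = 5.77% − 0.17 × 3.7083% = 5.1396%
β_Wren = Cov / Var(R_m) = 0.00361 / 0.01342 = 0.2690
E(R_Wren) = R_f + β × MRP = 5.1396% + 0.2690 × 3.7083% = 6.14%

6.14%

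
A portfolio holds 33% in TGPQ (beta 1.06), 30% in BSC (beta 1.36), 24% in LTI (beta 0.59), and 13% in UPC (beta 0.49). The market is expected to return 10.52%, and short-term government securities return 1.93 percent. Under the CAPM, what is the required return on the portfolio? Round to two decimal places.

10.20%

β_P = Σ w_i β_i = 0.33×1.06 + 0.30×1.36 + 0.24×0.59 + 0.13×0.49 = 0.9631
MRP = 10.52% − 1.93% = 8.59%
E(R_P) = R_f + β_P × MRP = 1.93% + 0.9631 × 8.59% = 10.20%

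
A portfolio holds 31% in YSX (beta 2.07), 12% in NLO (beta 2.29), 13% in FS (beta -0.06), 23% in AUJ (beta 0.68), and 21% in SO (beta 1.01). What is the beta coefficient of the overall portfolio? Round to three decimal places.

1.277

β_P = Σ w_i β_i = 0.31×2.07 + 0.12×2.29 + 0.13×-0.06 + 0.23×0.68 + 0.21×1.01 = 1.2772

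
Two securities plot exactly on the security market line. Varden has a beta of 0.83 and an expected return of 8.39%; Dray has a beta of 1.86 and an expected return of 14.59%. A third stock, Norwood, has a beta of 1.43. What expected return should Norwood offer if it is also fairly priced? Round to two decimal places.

MRP (SML slope) = (14.59% − 8.39%) / (1.86 − 0.83) = 6.20% / 1.03 = 6.0194%
R_f (intercept) = 8.39% − 0.83 × 6.0194% = 3.3939%
E(R_Norwood) = R_f + β × MRP = 3.3939% + 1.43 × 6.0194% = 12.00%

12.00%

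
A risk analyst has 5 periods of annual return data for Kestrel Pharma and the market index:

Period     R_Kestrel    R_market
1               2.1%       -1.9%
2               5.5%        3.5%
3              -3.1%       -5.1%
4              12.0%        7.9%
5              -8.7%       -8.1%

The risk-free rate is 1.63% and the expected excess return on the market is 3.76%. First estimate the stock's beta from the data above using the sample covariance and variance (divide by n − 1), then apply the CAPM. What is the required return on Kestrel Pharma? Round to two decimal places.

6.18%

Mean R_i = (2.1 + 5.5 − 3.1 + 12.0 − 8.7) / 5 = 1.5600%
Mean R_m = (-1.9 + 3.5 − 5.1 + 7.9 − 8.1) / 5 = -0.7400%
Σ(R_i − R̄_i)(R_m − R̄_m) = 202.1120  ⇒  Cov = 202.1120 / 4 = 50.5280
Σ(R_m − R̄_m)² = 167.1520  ⇒  Var(R_m) = 167.1520 / 4 = 41.7880
β = Cov / Var(R_m) = 50.5280 / 41.7880 = 1.2092
E(R) = R_f + β × MRP = 1.63% + 1.2092 × 3.76% = 6.18%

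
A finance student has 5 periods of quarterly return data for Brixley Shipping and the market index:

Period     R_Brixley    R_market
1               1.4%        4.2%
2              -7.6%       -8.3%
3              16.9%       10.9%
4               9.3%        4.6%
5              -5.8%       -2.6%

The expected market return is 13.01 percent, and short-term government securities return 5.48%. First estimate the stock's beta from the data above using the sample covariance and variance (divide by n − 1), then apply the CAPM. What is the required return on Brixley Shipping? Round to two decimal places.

15.37%

Mean R_i = (1.4 − 7.6 + 16.9 + 9.3 − 5.8) / 5 = 2.8400%
Mean R_m = (4.2 − 8.3 + 10.9 + 4.6 − 2.6) / 5 = 1.7600%
Σ(R_i − R̄_i)(R_m − R̄_m) = 286.0380  ⇒  Cov = 286.0380 / 4 = 71.5095
Σ(R_m − R̄_m)² = 217.7720  ⇒  Var(R_m) = 217.7720 / 4 = 54.4430
β = Cov / Var(R_m) = 71.5095 / 54.4430 = 1.3135
MRP = 13.01% − 5.48% = 7.53%
E(R) = R_f + β × MRP = 5.48% + 1.3135 × 7.53% = 15.37%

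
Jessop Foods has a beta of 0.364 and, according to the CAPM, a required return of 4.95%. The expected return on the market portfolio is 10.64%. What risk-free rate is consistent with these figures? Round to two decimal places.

1.69%

E(R) = R_f + β(E(R_m) − R_f) = R_f(1 − β) + β·E(R_m)
4.95% = R_f × (1 − 0.364) + 0.364 × 10.64%
4.95% = R_f × 0.636 + 3.87296%
R_f = (4.95% − 3.87296%) / 0.636 = 1.69%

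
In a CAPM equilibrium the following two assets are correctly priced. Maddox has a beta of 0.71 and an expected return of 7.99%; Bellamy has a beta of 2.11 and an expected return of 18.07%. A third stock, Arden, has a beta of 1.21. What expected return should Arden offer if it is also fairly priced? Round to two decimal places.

MRP (SML slope) = (18.07% − 7.99%) / (2.11 − 0.71) = 10.08% / 1.40 = 7.2000%
R_f (intercept) = 7.99% − 0.71 × 7.2000% = 2.8780%
E(R_Arden) = R_f + β × MRP = 2.8780% + 1.21 × 7.2000% = 11.59%

11.59%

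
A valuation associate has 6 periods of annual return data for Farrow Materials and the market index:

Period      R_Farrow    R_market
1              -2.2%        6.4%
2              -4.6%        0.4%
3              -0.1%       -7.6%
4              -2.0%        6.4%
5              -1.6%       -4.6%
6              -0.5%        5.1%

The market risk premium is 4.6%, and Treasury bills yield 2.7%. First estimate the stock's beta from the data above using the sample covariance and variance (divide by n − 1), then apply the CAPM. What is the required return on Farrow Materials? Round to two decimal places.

2.40%

Mean R_i = (-2.2 − 4.6 − 0.1 − 2.0 − 1.6 − 0.5) / 6 = -1.8333%
Mean R_m = (6.4 + 0.4 − 7.6 + 6.4 − 4.6 + 5.1) / 6 = 1.0167%
Σ(R_i − R̄_i)(R_m − R̄_m) = -11.9667  ⇒  Cov = -11.9667 / 5 = -2.3933
Σ(R_m − R̄_m)² = 180.8083  ⇒  Var(R_m) = 180.8083 / 5 = 36.1617
β = Cov / Var(R_m) = -2.3933 / 36.1617 = -0.0662
E(R) = R_f + β × MRP = 2.7% + -0.0662 × 4.6% = 2.40%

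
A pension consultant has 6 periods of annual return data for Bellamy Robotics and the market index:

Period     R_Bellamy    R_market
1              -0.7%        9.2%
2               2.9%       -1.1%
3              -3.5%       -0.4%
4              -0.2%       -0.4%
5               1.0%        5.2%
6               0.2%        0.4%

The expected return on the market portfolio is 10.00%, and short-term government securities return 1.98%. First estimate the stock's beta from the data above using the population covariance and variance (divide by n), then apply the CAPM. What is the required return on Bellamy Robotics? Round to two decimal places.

1.77%

Mean R_i = (-0.7 + 2.9 − 3.5 − 0.2 + 1.0 + 0.2) / 6 = -0.0500%
Mean R_m = (9.2 − 1.1 − 0.4 − 0.4 + 5.2 + 0.4) / 6 = 2.1500%
Σ(R_i − R̄_i)(R_m − R̄_m) = -2.2250  ⇒  Cov = -2.2250 / 6 = -0.3708
Σ(R_m − R̄_m)² = 85.6350  ⇒  Var(R_m) = 85.6350 / 6 = 14.2725
β = Cov / Var(R_m) = -0.3708 / 14.2725 = -0.0260
MRP = 10.00% − 1.98% = 8.02%
E(R) = R_f + β × MRP = 1.98% + -0.0260 × 8.02% = 1.77%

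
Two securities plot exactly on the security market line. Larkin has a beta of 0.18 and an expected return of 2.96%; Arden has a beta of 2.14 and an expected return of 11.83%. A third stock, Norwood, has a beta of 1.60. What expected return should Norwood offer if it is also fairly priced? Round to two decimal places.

MRP (SML slope) = (11.83% − 2.96%) / (2.14 − 0.18) = 8.87% / 1.96 = 4.5255%
R_f (intercept) = 2.96% − 0.18 × 4.5255% = 2.1454%
E(R_Norwood) = R_f + β × MRP = 2.1454% + 1.60 × 4.5255% = 9.39%

9.39%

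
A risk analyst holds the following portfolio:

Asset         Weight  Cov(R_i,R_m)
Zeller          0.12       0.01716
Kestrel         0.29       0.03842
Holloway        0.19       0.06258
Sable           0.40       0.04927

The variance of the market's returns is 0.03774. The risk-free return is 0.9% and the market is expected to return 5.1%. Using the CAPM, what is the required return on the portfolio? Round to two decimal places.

5.89%

β_Zeller = 0.01716 / 0.03774 = 0.4547
β_Kestrel = 0.03842 / 0.03774 = 1.0180
β_Holloway = 0.06258 / 0.03774 = 1.6582
β_Sable = 0.04927 / 0.03774 = 1.3055
β_P = Σ w_i β_i = 0.12×0.4547 + 0.29×1.0180 + 0.19×1.6582 + 0.40×1.3055 = 1.1870
MRP = 5.1% − 0.9% = 4.20%
E(R_P) = R_f + β_P × MRP = 0.9% + 1.1870 × 4.2% = 5.89%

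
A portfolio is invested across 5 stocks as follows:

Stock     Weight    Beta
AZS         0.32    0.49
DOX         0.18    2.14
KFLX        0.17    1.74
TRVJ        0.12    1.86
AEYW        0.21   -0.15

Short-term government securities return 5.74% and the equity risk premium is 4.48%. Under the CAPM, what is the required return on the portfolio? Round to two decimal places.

β_P = Σ w_i β_i = 0.32×0.49 + 0.18×2.14 + 0.17×1.74 + 0.12×1.86 + 0.21×-0.15 = 1.0295
E(R_P) = R_f + β_P × MRP = 5.74% + 1.0295 × 4.48% = 10.35%

10.35%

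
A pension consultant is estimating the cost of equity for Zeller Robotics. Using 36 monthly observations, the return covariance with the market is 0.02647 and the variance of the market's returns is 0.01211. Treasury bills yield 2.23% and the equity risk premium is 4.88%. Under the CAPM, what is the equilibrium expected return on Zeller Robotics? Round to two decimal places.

12.90%

β = Cov(R_i, R_m) / Var(R_m) = 0.02647 / 0.01211 = 2.1858
E(R) = R_f + β × MRP = 2.23% + 2.1858 × 4.88% = 12.90%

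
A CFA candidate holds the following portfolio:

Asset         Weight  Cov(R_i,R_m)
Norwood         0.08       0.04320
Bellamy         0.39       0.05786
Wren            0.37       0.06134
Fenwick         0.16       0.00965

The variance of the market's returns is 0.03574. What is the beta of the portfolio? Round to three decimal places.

1.406

β_Norwood = 0.04320 / 0.03574 = 1.2087
β_Bellamy = 0.05786 / 0.03574 = 1.6189
β_Wren = 0.06134 / 0.03574 = 1.7163
β_Fenwick = 0.00965 / 0.03574 = 0.2700
β_P = Σ w_i β_i = 0.08×1.2087 + 0.39×1.6189 + 0.37×1.7163 + 0.16×0.2700 = 1.4063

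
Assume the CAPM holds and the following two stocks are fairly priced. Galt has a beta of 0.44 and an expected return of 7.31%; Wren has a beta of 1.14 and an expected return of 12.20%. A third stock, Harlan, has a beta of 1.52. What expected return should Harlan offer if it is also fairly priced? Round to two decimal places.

14.85%

MRP (SML slope) = (12.20% − 7.31%) / (1.14 − 0.44) = 4.89% / 0.70 = 6.9857%
R_f (intercept) = 7.31% − 0.44 × 6.9857% = 4.2363%
E(R_Harlan) = R_f + β × MRP = 4.2363% + 1.52 × 6.9857% = 14.85%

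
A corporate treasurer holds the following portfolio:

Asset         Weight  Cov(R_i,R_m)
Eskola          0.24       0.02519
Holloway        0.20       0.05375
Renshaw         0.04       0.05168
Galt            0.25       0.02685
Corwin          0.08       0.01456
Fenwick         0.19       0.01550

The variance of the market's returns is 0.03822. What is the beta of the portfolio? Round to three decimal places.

β_Eskola = 0.02519 / 0.03822 = 0.6591
β_Holloway = 0.05375 / 0.03822 = 1.4063
β_Renshaw = 0.05168 / 0.03822 = 1.3522
β_Galt = 0.02685 / 0.03822 = 0.7025
β_Corwin = 0.01456 / 0.03822 = 0.3810
β_Fenwick = 0.01550 / 0.03822 = 0.4055
β_P = Σ w_i β_i = 0.24×0.6591 + 0.20×1.4063 + 0.04×1.3522 + 0.25×0.7025 + 0.08×0.3810 + 0.19×0.4055 = 0.7767

0.777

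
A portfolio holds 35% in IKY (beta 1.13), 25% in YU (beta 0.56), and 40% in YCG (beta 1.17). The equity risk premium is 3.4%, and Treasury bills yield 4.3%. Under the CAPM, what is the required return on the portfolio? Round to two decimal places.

β_P = Σ w_i β_i = 0.35×1.13 + 0.25×0.56 + 0.40×1.17 = 1.0035
E(R_P) = R_f + β_P × MRP = 4.3% + 1.0035 × 3.4% = 7.71%

7.71%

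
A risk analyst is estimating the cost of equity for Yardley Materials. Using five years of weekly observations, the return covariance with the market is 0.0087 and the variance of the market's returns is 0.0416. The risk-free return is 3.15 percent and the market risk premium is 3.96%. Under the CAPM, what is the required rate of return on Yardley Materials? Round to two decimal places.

β = Cov(R_i, R_m) / Var(R_m) = 0.0087 / 0.0416 = 0.2091
E(R) = R_f + β × MRP = 3.15% + 0.2091 × 3.96% = 3.98%

3.98%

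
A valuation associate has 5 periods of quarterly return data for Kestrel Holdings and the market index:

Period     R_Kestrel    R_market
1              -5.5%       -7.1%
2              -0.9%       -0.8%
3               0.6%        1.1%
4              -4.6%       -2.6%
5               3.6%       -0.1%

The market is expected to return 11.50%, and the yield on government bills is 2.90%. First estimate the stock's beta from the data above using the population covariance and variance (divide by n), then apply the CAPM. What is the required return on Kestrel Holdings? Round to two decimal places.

11.11%

Mean R_i = (-5.5 − 0.9 + 0.6 − 4.6 + 3.6) / 5 = -1.3600%
Mean R_m = (-7.1 − 0.8 + 1.1 − 2.6 − 0.1) / 5 = -1.9000%
Σ(R_i − R̄_i)(R_m − R̄_m) = 39.1100  ⇒  Cov = 39.1100 / 5 = 7.8220
Σ(R_m − R̄_m)² = 40.9800  ⇒  Var(R_m) = 40.9800 / 5 = 8.1960
β = Cov / Var(R_m) = 7.8220 / 8.1960 = 0.9544
MRP = 11.50% − 2.90% = 8.60%
E(R) = R_f + β × MRP = 2.90% + 0.9544 × 8.60% = 11.11%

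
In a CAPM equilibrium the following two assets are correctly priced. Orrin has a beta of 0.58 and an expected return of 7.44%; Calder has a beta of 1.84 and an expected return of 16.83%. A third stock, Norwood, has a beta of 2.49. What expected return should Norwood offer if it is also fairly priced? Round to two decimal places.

21.67%

MRP (SML slope) = (16.83% − 7.44%) / (1.84 − 0.58) = 9.39% / 1.26 = 7.4524%
R_f (intercept) = 7.44% − 0.58 × 7.4524% = 3.1176%
E(R_Norwood) = R_f + β × MRP = 3.1176% + 2.49 × 7.4524% = 21.67%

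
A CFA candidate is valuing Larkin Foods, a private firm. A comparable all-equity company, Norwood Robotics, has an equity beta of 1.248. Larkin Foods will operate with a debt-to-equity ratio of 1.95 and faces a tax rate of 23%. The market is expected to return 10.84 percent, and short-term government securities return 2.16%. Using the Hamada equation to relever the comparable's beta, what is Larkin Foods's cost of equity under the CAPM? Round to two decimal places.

29.26%

β_L = β_U × [1 + (1 − t)(D/E)] = 1.248 × [1 + (1 − 0.23) × 1.95]
    = 1.248 × [1 + 0.77 × 1.95] = 1.248 × 2.5015 = 3.1219
MRP = 10.84% − 2.16% = 8.68%
E(R) = R_f + β_L × MRP = 2.16% + 3.1219 × 8.68% = 29.26%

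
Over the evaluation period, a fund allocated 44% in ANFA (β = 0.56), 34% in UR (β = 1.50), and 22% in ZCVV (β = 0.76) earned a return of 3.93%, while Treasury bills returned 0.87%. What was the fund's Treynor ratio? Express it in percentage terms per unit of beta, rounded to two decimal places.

β_P = 0.44×0.56 + 0.34×1.50 + 0.22×0.76 = 0.9236
Treynor = (R_P − R_f) / β_P = (3.93% − 0.87%) / 0.9236 = 3.06% / 0.9236 = 3.31%

3.31%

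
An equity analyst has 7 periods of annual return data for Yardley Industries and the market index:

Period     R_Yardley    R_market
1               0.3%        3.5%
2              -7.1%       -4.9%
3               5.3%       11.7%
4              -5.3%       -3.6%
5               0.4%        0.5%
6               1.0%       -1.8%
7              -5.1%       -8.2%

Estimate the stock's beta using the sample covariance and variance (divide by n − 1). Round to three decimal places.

Mean R_i = (0.3 − 7.1 + 5.3 − 5.3 + 0.4 + 1.0 − 5.1) / 7 = -1.5000%
Mean R_m = (3.5 − 4.9 + 11.7 − 3.6 + 0.5 − 1.8 − 8.2) / 7 = -0.4000%
Σ(R_i − R̄_i)(R_m − R̄_m) = 152.9500  ⇒  Cov = 152.9500 / 6 = 25.4917
Σ(R_m − R̄_m)² = 255.7200  ⇒  Var(R_m) = 255.7200 / 6 = 42.6200
β = Cov / Var(R_m) = 25.4917 / 42.6200 = 0.5981

0.598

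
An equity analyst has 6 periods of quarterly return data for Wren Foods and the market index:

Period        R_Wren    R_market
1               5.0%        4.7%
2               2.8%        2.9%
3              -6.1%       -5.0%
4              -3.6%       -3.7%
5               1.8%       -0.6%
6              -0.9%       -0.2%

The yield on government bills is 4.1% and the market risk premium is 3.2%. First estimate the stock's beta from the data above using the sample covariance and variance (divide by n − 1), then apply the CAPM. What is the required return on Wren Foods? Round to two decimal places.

7.54%

Mean R_i = (5.0 + 2.8 − 6.1 − 3.6 + 1.8 − 0.9) / 6 = -0.1667%
Mean R_m = (4.7 + 2.9 − 5.0 − 3.7 − 0.6 − 0.2) / 6 = -0.3167%
Σ(R_i − R̄_i)(R_m − R̄_m) = 74.2233  ⇒  Cov = 74.2233 / 5 = 14.8447
Σ(R_m − R̄_m)² = 68.9883  ⇒  Var(R_m) = 68.9883 / 5 = 13.7977
β = Cov / Var(R_m) = 14.8447 / 13.7977 = 1.0759
E(R) = R_f + β × MRP = 4.1% + 1.0759 × 3.2% = 7.54%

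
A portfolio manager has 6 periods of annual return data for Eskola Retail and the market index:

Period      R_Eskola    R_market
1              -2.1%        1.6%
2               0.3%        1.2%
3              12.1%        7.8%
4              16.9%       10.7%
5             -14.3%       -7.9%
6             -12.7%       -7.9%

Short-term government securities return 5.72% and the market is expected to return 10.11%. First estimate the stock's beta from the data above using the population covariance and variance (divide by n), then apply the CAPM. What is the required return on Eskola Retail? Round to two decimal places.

12.84%

Mean R_i = (-2.1 + 0.3 + 12.1 + 16.9 − 14.3 − 12.7) / 6 = 0.0333%
Mean R_m = (1.6 + 1.2 + 7.8 + 10.7 − 7.9 − 7.9) / 6 = 0.9167%
Σ(R_i − R̄_i)(R_m − R̄_m) = 485.3267  ⇒  Cov = 485.3267 / 6 = 80.8878
Σ(R_m − R̄_m)² = 299.1083  ⇒  Var(R_m) = 299.1083 / 6 = 49.8514
β = Cov / Var(R_m) = 80.8878 / 49.8514 = 1.6226
MRP = 10.11% − 5.72% = 4.39%
E(R) = R_f + β × MRP = 5.72% + 1.6226 × 4.39% = 12.84%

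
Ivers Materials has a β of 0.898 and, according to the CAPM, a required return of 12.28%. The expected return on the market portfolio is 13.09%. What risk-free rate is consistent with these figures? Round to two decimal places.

E(R) = R_f + β(E(R_m) − R_f) = R_f(1 − β) + β·E(R_m)
12.28% = R_f × (1 − 0.898) + 0.898 × 13.09%
12.28% = R_f × 0.102 + 11.75482%
R_f = (12.28% − 11.75482%) / 0.102 = 5.15%

5.15%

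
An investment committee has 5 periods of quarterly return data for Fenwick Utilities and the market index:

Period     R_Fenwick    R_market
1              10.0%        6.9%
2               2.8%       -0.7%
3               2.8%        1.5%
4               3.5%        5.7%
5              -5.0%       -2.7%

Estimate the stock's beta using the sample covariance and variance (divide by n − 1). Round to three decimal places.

Mean R_i = (10.0 + 2.8 + 2.8 + 3.5 − 5.0) / 5 = 2.8200%
Mean R_m = (6.9 − 0.7 + 1.5 + 5.7 − 2.7) / 5 = 2.1400%
Σ(R_i − R̄_i)(R_m − R̄_m) = 74.5160  ⇒  Cov = 74.5160 / 4 = 18.6290
Σ(R_m − R̄_m)² = 67.2320  ⇒  Var(R_m) = 67.2320 / 4 = 16.8080
β = Cov / Var(R_m) = 18.6290 / 16.8080 = 1.1083

1.108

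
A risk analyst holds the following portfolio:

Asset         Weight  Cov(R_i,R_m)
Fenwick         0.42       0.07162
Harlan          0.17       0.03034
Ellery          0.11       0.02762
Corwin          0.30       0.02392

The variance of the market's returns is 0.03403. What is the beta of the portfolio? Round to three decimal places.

β_Fenwick = 0.07162 / 0.03403 = 2.1046
β_Harlan = 0.03034 / 0.03403 = 0.8916
β_Ellery = 0.02762 / 0.03403 = 0.8116
β_Corwin = 0.02392 / 0.03403 = 0.7029
β_P = Σ w_i β_i = 0.42×2.1046 + 0.17×0.8916 + 0.11×0.8116 + 0.30×0.7029 = 1.3357

1.336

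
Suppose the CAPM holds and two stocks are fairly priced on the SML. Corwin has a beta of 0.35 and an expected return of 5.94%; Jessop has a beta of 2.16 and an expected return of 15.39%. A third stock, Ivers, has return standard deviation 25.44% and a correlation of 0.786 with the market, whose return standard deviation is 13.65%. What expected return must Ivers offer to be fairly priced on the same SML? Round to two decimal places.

11.76%

MRP = (15.39% − 5.94%) / (2.16 − 0.35) = 5.2210%
R_f = 5.94% − 0.35 × 5.2210% = 4.1127%
β_Ivers = ρ·σ_i/σ_m = 0.786 × 25.44 / 13.65 = 1.4649
E(R_Ivers) = R_f + β × MRP = 4.1127% + 1.4649 × 5.2210% = 11.76%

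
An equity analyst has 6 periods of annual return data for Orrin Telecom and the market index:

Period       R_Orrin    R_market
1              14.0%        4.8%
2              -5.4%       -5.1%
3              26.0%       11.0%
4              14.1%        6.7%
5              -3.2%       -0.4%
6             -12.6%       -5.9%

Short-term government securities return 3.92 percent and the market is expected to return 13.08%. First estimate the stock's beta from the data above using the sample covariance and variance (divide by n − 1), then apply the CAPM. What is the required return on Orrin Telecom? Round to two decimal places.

Mean R_i = (14.0 − 5.4 + 26.0 + 14.1 − 3.2 − 12.6) / 6 = 5.4833%
Mean R_m = (4.8 − 5.1 + 11.0 + 6.7 − 0.4 − 5.9) / 6 = 1.8500%
Σ(R_i − R̄_i)(R_m − R̄_m) = 489.9650  ⇒  Cov = 489.9650 / 5 = 97.9930
Σ(R_m − R̄_m)² = 229.3750  ⇒  Var(R_m) = 229.3750 / 5 = 45.8750
β = Cov / Var(R_m) = 97.9930 / 45.8750 = 2.1361
MRP = 13.08% − 3.92% = 9.16%
E(R) = R_f + β × MRP = 3.92% + 2.1361 × 9.16% = 23.49%

23.49%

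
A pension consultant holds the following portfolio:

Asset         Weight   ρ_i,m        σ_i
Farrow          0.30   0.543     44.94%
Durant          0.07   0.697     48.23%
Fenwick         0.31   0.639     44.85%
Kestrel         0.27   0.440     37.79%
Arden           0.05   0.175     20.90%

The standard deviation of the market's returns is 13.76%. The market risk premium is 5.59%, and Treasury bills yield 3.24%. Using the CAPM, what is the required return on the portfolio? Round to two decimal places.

12.68%

β_Farrow = 0.543 × 44.94% / 13.76% = 1.7734
β_Durant = 0.697 × 48.23% / 13.76% = 2.4430
β_Fenwick = 0.639 × 44.85% / 13.76% = 2.0828
β_Kestrel = 0.440 × 37.79% / 13.76% = 1.2084
β_Arden = 0.175 × 20.90% / 13.76% = 0.2658
β_P = Σ w_i β_i = 0.30×1.7734 + 0.07×2.4430 + 0.31×2.0828 + 0.27×1.2084 + 0.05×0.2658 = 1.6883
E(R_P) = R_f + β_P × MRP = 3.24% + 1.6883 × 5.59% = 12.68%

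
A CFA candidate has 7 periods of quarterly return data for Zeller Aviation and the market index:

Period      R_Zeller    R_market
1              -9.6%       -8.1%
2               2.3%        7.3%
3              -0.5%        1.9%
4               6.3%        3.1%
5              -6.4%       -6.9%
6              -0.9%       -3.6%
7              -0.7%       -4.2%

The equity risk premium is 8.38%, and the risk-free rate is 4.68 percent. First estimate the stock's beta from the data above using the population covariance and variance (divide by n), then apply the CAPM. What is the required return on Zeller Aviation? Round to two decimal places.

11.11%

Mean R_i = (-9.6 + 2.3 − 0.5 + 6.3 − 6.4 − 0.9 − 0.7) / 7 = -1.3571%
Mean R_m = (-8.1 + 7.3 + 1.9 + 3.1 − 6.9 − 3.6 − 4.2) / 7 = -1.5000%
Σ(R_i − R̄_i)(R_m − R̄_m) = 149.2200  ⇒  Cov = 149.2200 / 7 = 21.3171
Σ(R_m − R̄_m)² = 194.5800  ⇒  Var(R_m) = 194.5800 / 7 = 27.7971
β = Cov / Var(R_m) = 21.3171 / 27.7971 = 0.7669
E(R) = R_f + β × MRP = 4.68% + 0.7669 × 8.38% = 11.11%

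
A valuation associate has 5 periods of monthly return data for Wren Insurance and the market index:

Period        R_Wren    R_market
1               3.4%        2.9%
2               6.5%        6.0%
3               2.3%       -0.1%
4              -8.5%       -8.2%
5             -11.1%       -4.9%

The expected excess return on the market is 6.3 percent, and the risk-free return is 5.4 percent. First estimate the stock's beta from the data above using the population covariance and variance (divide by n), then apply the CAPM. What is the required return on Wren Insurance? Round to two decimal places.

Mean R_i = (3.4 + 6.5 + 2.3 − 8.5 − 11.1) / 5 = -1.4800%
Mean R_m = (2.9 + 6.0 − 0.1 − 8.2 − 4.9) / 5 = -0.8600%
Σ(R_i − R̄_i)(R_m − R̄_m) = 166.3560  ⇒  Cov = 166.3560 / 5 = 33.2712
Σ(R_m − R̄_m)² = 131.9720  ⇒  Var(R_m) = 131.9720 / 5 = 26.3944
β = Cov / Var(R_m) = 33.2712 / 26.3944 = 1.2605
E(R) = R_f + β × MRP = 5.4% + 1.2605 × 6.3% = 13.34%

13.34%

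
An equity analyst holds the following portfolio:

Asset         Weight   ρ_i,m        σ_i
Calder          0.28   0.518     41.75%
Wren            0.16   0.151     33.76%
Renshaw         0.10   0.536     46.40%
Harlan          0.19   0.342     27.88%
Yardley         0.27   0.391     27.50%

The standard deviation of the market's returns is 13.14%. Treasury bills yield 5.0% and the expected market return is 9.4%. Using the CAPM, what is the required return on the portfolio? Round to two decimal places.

β_Calder = 0.518 × 41.75% / 13.14% = 1.6459
β_Wren = 0.151 × 33.76% / 13.14% = 0.3880
β_Renshaw = 0.536 × 46.40% / 13.14% = 1.8927
β_Harlan = 0.342 × 27.88% / 13.14% = 0.7256
β_Yardley = 0.391 × 27.50% / 13.14% = 0.8183
β_P = Σ w_i β_i = 0.28×1.6459 + 0.16×0.3880 + 0.10×1.8927 + 0.19×0.7256 + 0.27×0.8183 = 1.0710
MRP = 9.4% − 5.0% = 4.40%
E(R_P) = R_f + β_P × MRP = 5.0% + 1.0710 × 4.4% = 9.71%

9.71%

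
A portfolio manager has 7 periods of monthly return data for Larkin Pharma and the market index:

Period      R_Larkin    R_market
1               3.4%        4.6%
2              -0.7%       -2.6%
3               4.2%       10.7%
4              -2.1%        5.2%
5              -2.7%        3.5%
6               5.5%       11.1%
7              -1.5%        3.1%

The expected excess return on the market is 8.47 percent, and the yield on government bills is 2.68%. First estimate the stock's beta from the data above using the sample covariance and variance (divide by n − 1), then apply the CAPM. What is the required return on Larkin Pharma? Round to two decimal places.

6.96%

Mean R_i = (3.4 − 0.7 + 4.2 − 2.1 − 2.7 + 5.5 − 1.5) / 7 = 0.8714%
Mean R_m = (4.6 − 2.6 + 10.7 + 5.2 + 3.5 + 11.1 + 3.1) / 7 = 5.0857%
Σ(R_i − R̄_i)(R_m − R̄_m) = 67.4071  ⇒  Cov = 67.4071 / 6 = 11.2345
Σ(R_m − R̄_m)² = 133.4686  ⇒  Var(R_m) = 133.4686 / 6 = 22.2448
β = Cov / Var(R_m) = 11.2345 / 22.2448 = 0.5050
E(R) = R_f + β × MRP = 2.68% + 0.5050 × 8.47% = 6.96%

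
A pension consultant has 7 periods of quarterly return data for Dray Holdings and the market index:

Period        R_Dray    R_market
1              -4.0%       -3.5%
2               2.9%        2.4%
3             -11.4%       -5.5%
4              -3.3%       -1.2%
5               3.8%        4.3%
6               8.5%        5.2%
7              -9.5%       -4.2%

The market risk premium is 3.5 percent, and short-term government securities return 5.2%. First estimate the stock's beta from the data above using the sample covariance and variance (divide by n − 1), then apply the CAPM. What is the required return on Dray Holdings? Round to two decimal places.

Mean R_i = (-4.0 + 2.9 − 11.4 − 3.3 + 3.8 + 8.5 − 9.5) / 7 = -1.8571%
Mean R_m = (-3.5 + 2.4 − 5.5 − 1.2 + 4.3 + 5.2 − 4.2) / 7 = -0.3571%
Σ(R_i − R̄_i)(R_m − R̄_m) = 183.4171  ⇒  Cov = 183.4171 / 6 = 30.5695
Σ(R_m − R̄_m)² = 111.9771  ⇒  Var(R_m) = 111.9771 / 6 = 18.6629
β = Cov / Var(R_m) = 30.5695 / 18.6629 = 1.6380
E(R) = R_f + β × MRP = 5.2% + 1.6380 × 3.5% = 10.93%

10.93%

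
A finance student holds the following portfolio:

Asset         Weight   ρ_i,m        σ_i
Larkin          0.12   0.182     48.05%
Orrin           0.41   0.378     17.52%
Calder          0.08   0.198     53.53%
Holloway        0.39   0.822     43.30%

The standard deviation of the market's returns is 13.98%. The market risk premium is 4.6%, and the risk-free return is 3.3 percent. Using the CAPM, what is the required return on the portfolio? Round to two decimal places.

β_Larkin = 0.182 × 48.05% / 13.98% = 0.6255
β_Orrin = 0.378 × 17.52% / 13.98% = 0.4737
β_Calder = 0.198 × 53.53% / 13.98% = 0.7582
β_Holloway = 0.822 × 43.30% / 13.98% = 2.5460
β_P = Σ w_i β_i = 0.12×0.6255 + 0.41×0.4737 + 0.08×0.7582 + 0.39×2.5460 = 1.3229
E(R_P) = R_f + β_P × MRP = 3.3% + 1.3229 × 4.6% = 9.39%

9.39%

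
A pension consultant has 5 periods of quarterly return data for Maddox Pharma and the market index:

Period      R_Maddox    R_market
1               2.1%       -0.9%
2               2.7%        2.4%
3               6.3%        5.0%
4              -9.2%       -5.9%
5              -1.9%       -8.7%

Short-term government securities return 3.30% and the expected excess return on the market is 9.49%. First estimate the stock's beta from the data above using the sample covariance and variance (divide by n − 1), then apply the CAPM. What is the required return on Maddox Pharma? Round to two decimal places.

11.17%

Mean R_i = (2.1 + 2.7 + 6.3 − 9.2 − 1.9) / 5 = 0.0000%
Mean R_m = (-0.9 + 2.4 + 5.0 − 5.9 − 8.7) / 5 = -1.6200%
Σ(R_i − R̄_i)(R_m − R̄_m) = 106.9000  ⇒  Cov = 106.9000 / 4 = 26.7250
Σ(R_m − R̄_m)² = 128.9480  ⇒  Var(R_m) = 128.9480 / 4 = 32.2370
β = Cov / Var(R_m) = 26.7250 / 32.2370 = 0.8290
E(R) = R_f + β × MRP = 3.30% + 0.8290 × 9.49% = 11.17%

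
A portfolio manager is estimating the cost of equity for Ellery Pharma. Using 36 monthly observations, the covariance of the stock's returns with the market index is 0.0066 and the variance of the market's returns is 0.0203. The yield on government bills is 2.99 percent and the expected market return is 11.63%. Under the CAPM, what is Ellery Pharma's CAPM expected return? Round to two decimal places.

5.80%

β = Cov(R_i, R_m) / Var(R_m) = 0.0066 / 0.0203 = 0.3251
MRP = 11.63% − 2.99% = 8.64%
E(R) = R_f + β × MRP = 2.99% + 0.3251 × 8.64% = 5.80%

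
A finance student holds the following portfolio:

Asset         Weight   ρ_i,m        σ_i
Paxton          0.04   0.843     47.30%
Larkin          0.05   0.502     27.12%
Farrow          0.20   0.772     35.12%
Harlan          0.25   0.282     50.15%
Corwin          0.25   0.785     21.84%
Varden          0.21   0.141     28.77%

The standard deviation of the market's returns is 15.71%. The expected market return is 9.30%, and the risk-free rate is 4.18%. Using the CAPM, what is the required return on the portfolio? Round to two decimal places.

9.52%

β_Paxton = 0.843 × 47.30% / 15.71% = 2.5381
β_Larkin = 0.502 × 27.12% / 15.71% = 0.8666
β_Farrow = 0.772 × 35.12% / 15.71% = 1.7258
β_Harlan = 0.282 × 50.15% / 15.71% = 0.9002
β_Corwin = 0.785 × 21.84% / 15.71% = 1.0913
β_Varden = 0.141 × 28.77% / 15.71% = 0.2582
β_P = Σ w_i β_i = 0.04×2.5381 + 0.05×0.8666 + 0.20×1.7258 + 0.25×0.9002 + 0.25×1.0913 + 0.21×0.2582 = 1.0421
MRP = 9.30% − 4.18% = 5.12%
E(R_P) = R_f + β_P × MRP = 4.18% + 1.0421 × 5.12% = 9.52%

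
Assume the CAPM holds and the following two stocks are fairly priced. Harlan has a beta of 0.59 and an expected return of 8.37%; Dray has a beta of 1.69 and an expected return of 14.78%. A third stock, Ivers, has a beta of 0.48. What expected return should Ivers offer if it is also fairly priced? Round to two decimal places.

7.73%

MRP (SML slope) = (14.78% − 8.37%) / (1.69 − 0.59) = 6.41% / 1.10 = 5.8273%
R_f (intercept) = 8.37% − 0.59 × 5.8273% = 4.9319%
E(R_Ivers) = R_f + β × MRP = 4.9319% + 0.48 × 5.8273% = 7.73%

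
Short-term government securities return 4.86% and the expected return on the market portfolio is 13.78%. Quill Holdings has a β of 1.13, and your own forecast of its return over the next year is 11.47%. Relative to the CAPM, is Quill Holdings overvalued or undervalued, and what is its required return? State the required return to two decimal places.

Overvalued; required return 14.94%

MRP = 13.78% − 4.86% = 8.92%
Required return = R_f + β·MRP = 4.86% + 1.13 × 8.92% = 14.94%
Forecast 11.47% < required 14.94% → the stock plots below the SML → overvalued.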